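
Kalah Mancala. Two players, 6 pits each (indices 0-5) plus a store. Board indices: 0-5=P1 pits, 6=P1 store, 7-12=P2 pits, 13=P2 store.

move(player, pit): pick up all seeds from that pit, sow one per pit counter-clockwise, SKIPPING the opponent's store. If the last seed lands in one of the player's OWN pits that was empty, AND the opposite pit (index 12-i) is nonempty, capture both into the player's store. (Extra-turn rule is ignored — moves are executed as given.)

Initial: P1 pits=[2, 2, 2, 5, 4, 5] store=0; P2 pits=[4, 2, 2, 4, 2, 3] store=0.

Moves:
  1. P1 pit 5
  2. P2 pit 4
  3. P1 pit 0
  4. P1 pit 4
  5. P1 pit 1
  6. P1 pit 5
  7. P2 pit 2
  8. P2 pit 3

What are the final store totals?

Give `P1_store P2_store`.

Move 1: P1 pit5 -> P1=[2,2,2,5,4,0](1) P2=[5,3,3,5,2,3](0)
Move 2: P2 pit4 -> P1=[2,2,2,5,4,0](1) P2=[5,3,3,5,0,4](1)
Move 3: P1 pit0 -> P1=[0,3,3,5,4,0](1) P2=[5,3,3,5,0,4](1)
Move 4: P1 pit4 -> P1=[0,3,3,5,0,1](2) P2=[6,4,3,5,0,4](1)
Move 5: P1 pit1 -> P1=[0,0,4,6,0,1](7) P2=[6,0,3,5,0,4](1)
Move 6: P1 pit5 -> P1=[0,0,4,6,0,0](8) P2=[6,0,3,5,0,4](1)
Move 7: P2 pit2 -> P1=[0,0,4,6,0,0](8) P2=[6,0,0,6,1,5](1)
Move 8: P2 pit3 -> P1=[1,1,5,6,0,0](8) P2=[6,0,0,0,2,6](2)

Answer: 8 2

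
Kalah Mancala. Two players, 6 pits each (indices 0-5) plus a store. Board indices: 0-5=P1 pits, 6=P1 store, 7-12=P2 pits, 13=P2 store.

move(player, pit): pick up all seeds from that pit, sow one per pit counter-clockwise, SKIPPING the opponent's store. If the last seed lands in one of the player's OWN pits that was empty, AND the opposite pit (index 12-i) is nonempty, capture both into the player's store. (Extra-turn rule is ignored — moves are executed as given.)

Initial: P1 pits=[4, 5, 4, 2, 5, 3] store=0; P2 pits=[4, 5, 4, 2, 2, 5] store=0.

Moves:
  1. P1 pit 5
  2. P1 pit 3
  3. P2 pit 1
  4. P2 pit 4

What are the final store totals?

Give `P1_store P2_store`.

Answer: 7 2

Derivation:
Move 1: P1 pit5 -> P1=[4,5,4,2,5,0](1) P2=[5,6,4,2,2,5](0)
Move 2: P1 pit3 -> P1=[4,5,4,0,6,0](7) P2=[0,6,4,2,2,5](0)
Move 3: P2 pit1 -> P1=[5,5,4,0,6,0](7) P2=[0,0,5,3,3,6](1)
Move 4: P2 pit4 -> P1=[6,5,4,0,6,0](7) P2=[0,0,5,3,0,7](2)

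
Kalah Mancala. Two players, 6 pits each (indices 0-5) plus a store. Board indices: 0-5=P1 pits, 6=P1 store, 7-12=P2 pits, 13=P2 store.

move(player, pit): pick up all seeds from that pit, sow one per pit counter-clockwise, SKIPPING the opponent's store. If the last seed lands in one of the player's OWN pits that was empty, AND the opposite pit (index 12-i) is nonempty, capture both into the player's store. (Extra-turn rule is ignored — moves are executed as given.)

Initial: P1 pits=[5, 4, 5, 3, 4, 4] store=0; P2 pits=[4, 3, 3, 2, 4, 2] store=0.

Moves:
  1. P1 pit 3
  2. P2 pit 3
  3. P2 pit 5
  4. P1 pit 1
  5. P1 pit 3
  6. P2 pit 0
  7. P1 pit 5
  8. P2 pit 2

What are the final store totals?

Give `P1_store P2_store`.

Answer: 3 2

Derivation:
Move 1: P1 pit3 -> P1=[5,4,5,0,5,5](1) P2=[4,3,3,2,4,2](0)
Move 2: P2 pit3 -> P1=[5,4,5,0,5,5](1) P2=[4,3,3,0,5,3](0)
Move 3: P2 pit5 -> P1=[6,5,5,0,5,5](1) P2=[4,3,3,0,5,0](1)
Move 4: P1 pit1 -> P1=[6,0,6,1,6,6](2) P2=[4,3,3,0,5,0](1)
Move 5: P1 pit3 -> P1=[6,0,6,0,7,6](2) P2=[4,3,3,0,5,0](1)
Move 6: P2 pit0 -> P1=[6,0,6,0,7,6](2) P2=[0,4,4,1,6,0](1)
Move 7: P1 pit5 -> P1=[6,0,6,0,7,0](3) P2=[1,5,5,2,7,0](1)
Move 8: P2 pit2 -> P1=[7,0,6,0,7,0](3) P2=[1,5,0,3,8,1](2)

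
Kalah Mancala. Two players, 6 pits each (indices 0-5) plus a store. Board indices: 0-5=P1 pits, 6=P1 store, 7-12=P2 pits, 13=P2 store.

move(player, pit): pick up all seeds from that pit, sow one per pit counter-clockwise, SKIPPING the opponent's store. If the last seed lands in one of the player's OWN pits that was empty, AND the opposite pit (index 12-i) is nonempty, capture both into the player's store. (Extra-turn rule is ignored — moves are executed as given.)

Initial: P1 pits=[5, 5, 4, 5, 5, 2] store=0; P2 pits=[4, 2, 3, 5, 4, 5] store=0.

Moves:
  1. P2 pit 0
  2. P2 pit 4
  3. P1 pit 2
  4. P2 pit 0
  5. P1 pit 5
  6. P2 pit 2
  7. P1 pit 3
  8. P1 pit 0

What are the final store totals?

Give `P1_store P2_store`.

Move 1: P2 pit0 -> P1=[5,5,4,5,5,2](0) P2=[0,3,4,6,5,5](0)
Move 2: P2 pit4 -> P1=[6,6,5,5,5,2](0) P2=[0,3,4,6,0,6](1)
Move 3: P1 pit2 -> P1=[6,6,0,6,6,3](1) P2=[1,3,4,6,0,6](1)
Move 4: P2 pit0 -> P1=[6,6,0,6,6,3](1) P2=[0,4,4,6,0,6](1)
Move 5: P1 pit5 -> P1=[6,6,0,6,6,0](2) P2=[1,5,4,6,0,6](1)
Move 6: P2 pit2 -> P1=[6,6,0,6,6,0](2) P2=[1,5,0,7,1,7](2)
Move 7: P1 pit3 -> P1=[6,6,0,0,7,1](3) P2=[2,6,1,7,1,7](2)
Move 8: P1 pit0 -> P1=[0,7,1,1,8,2](4) P2=[2,6,1,7,1,7](2)

Answer: 4 2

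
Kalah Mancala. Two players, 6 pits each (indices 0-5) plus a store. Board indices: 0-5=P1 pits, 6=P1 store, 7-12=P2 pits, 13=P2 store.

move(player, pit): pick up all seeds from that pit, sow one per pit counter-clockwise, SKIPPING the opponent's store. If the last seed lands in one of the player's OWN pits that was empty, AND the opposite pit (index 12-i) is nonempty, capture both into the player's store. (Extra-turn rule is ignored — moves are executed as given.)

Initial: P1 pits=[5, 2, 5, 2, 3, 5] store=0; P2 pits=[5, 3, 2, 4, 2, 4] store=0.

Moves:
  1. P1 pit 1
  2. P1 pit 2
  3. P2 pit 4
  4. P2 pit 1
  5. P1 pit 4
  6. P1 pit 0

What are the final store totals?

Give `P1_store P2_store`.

Move 1: P1 pit1 -> P1=[5,0,6,3,3,5](0) P2=[5,3,2,4,2,4](0)
Move 2: P1 pit2 -> P1=[5,0,0,4,4,6](1) P2=[6,4,2,4,2,4](0)
Move 3: P2 pit4 -> P1=[5,0,0,4,4,6](1) P2=[6,4,2,4,0,5](1)
Move 4: P2 pit1 -> P1=[5,0,0,4,4,6](1) P2=[6,0,3,5,1,6](1)
Move 5: P1 pit4 -> P1=[5,0,0,4,0,7](2) P2=[7,1,3,5,1,6](1)
Move 6: P1 pit0 -> P1=[0,1,1,5,1,8](2) P2=[7,1,3,5,1,6](1)

Answer: 2 1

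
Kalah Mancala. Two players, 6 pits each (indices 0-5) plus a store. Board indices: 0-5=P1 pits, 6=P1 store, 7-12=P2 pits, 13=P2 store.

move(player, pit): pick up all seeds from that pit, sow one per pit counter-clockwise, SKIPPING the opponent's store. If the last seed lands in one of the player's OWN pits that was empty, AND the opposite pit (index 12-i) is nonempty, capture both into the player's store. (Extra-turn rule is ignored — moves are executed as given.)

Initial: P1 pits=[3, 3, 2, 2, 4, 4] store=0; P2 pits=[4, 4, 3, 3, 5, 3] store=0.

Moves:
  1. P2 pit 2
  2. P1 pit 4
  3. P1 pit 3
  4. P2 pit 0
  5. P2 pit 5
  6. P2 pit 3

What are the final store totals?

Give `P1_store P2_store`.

Answer: 1 2

Derivation:
Move 1: P2 pit2 -> P1=[3,3,2,2,4,4](0) P2=[4,4,0,4,6,4](0)
Move 2: P1 pit4 -> P1=[3,3,2,2,0,5](1) P2=[5,5,0,4,6,4](0)
Move 3: P1 pit3 -> P1=[3,3,2,0,1,6](1) P2=[5,5,0,4,6,4](0)
Move 4: P2 pit0 -> P1=[3,3,2,0,1,6](1) P2=[0,6,1,5,7,5](0)
Move 5: P2 pit5 -> P1=[4,4,3,1,1,6](1) P2=[0,6,1,5,7,0](1)
Move 6: P2 pit3 -> P1=[5,5,3,1,1,6](1) P2=[0,6,1,0,8,1](2)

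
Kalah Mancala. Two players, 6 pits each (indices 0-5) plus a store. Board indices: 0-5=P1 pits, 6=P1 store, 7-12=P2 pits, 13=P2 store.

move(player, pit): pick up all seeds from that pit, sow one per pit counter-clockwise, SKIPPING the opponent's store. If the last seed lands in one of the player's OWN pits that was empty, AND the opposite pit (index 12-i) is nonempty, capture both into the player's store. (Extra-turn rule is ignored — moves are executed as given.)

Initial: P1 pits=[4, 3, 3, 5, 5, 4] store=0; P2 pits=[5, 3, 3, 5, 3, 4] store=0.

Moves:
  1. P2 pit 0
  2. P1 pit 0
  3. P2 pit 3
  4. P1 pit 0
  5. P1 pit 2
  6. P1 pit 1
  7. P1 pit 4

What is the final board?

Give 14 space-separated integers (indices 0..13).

Move 1: P2 pit0 -> P1=[4,3,3,5,5,4](0) P2=[0,4,4,6,4,5](0)
Move 2: P1 pit0 -> P1=[0,4,4,6,6,4](0) P2=[0,4,4,6,4,5](0)
Move 3: P2 pit3 -> P1=[1,5,5,6,6,4](0) P2=[0,4,4,0,5,6](1)
Move 4: P1 pit0 -> P1=[0,6,5,6,6,4](0) P2=[0,4,4,0,5,6](1)
Move 5: P1 pit2 -> P1=[0,6,0,7,7,5](1) P2=[1,4,4,0,5,6](1)
Move 6: P1 pit1 -> P1=[0,0,1,8,8,6](2) P2=[2,4,4,0,5,6](1)
Move 7: P1 pit4 -> P1=[0,0,1,8,0,7](3) P2=[3,5,5,1,6,7](1)

Answer: 0 0 1 8 0 7 3 3 5 5 1 6 7 1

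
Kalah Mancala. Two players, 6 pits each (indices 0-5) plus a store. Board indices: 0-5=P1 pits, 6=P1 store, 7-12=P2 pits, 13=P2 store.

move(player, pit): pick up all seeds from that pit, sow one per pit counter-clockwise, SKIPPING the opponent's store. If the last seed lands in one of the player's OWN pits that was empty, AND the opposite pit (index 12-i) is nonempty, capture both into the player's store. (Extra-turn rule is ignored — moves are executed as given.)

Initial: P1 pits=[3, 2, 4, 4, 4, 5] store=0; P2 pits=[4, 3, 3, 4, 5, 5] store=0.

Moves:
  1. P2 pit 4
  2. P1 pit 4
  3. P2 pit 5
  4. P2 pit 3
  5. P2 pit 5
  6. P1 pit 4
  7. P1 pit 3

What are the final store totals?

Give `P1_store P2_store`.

Answer: 2 4

Derivation:
Move 1: P2 pit4 -> P1=[4,3,5,4,4,5](0) P2=[4,3,3,4,0,6](1)
Move 2: P1 pit4 -> P1=[4,3,5,4,0,6](1) P2=[5,4,3,4,0,6](1)
Move 3: P2 pit5 -> P1=[5,4,6,5,1,6](1) P2=[5,4,3,4,0,0](2)
Move 4: P2 pit3 -> P1=[6,4,6,5,1,6](1) P2=[5,4,3,0,1,1](3)
Move 5: P2 pit5 -> P1=[6,4,6,5,1,6](1) P2=[5,4,3,0,1,0](4)
Move 6: P1 pit4 -> P1=[6,4,6,5,0,7](1) P2=[5,4,3,0,1,0](4)
Move 7: P1 pit3 -> P1=[6,4,6,0,1,8](2) P2=[6,5,3,0,1,0](4)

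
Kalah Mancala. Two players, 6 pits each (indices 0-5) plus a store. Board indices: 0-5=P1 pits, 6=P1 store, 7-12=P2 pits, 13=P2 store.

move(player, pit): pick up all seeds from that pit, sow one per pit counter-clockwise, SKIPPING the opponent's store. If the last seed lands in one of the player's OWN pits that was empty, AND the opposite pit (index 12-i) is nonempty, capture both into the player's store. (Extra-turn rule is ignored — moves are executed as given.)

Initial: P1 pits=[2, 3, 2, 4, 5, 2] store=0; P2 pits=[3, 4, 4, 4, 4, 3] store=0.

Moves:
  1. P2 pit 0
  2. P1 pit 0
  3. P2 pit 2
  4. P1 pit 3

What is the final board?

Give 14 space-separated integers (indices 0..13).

Move 1: P2 pit0 -> P1=[2,3,2,4,5,2](0) P2=[0,5,5,5,4,3](0)
Move 2: P1 pit0 -> P1=[0,4,3,4,5,2](0) P2=[0,5,5,5,4,3](0)
Move 3: P2 pit2 -> P1=[1,4,3,4,5,2](0) P2=[0,5,0,6,5,4](1)
Move 4: P1 pit3 -> P1=[1,4,3,0,6,3](1) P2=[1,5,0,6,5,4](1)

Answer: 1 4 3 0 6 3 1 1 5 0 6 5 4 1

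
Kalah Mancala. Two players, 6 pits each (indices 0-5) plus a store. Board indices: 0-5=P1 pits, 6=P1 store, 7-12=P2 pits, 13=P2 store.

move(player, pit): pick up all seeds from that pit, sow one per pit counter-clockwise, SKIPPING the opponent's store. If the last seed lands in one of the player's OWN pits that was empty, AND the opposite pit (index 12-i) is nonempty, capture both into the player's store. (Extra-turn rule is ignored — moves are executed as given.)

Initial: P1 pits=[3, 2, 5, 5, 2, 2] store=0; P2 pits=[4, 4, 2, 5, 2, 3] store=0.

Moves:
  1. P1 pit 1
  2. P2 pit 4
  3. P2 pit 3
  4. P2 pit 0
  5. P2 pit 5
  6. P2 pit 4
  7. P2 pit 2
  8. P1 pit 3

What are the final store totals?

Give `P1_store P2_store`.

Move 1: P1 pit1 -> P1=[3,0,6,6,2,2](0) P2=[4,4,2,5,2,3](0)
Move 2: P2 pit4 -> P1=[3,0,6,6,2,2](0) P2=[4,4,2,5,0,4](1)
Move 3: P2 pit3 -> P1=[4,1,6,6,2,2](0) P2=[4,4,2,0,1,5](2)
Move 4: P2 pit0 -> P1=[4,1,6,6,2,2](0) P2=[0,5,3,1,2,5](2)
Move 5: P2 pit5 -> P1=[5,2,7,7,2,2](0) P2=[0,5,3,1,2,0](3)
Move 6: P2 pit4 -> P1=[5,2,7,7,2,2](0) P2=[0,5,3,1,0,1](4)
Move 7: P2 pit2 -> P1=[5,2,7,7,2,2](0) P2=[0,5,0,2,1,2](4)
Move 8: P1 pit3 -> P1=[5,2,7,0,3,3](1) P2=[1,6,1,3,1,2](4)

Answer: 1 4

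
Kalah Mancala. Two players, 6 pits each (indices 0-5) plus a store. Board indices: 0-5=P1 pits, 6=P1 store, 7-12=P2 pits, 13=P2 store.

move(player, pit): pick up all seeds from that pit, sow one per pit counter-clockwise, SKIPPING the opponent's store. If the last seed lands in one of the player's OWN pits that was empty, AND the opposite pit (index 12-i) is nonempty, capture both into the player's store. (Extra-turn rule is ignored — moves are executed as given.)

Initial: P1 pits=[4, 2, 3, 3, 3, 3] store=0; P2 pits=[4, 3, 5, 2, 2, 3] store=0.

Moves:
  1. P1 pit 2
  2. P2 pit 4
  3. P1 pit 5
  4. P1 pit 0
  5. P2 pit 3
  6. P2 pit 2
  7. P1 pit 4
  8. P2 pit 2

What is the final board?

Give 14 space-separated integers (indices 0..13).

Answer: 1 4 1 5 0 1 2 6 5 0 2 2 6 2

Derivation:
Move 1: P1 pit2 -> P1=[4,2,0,4,4,4](0) P2=[4,3,5,2,2,3](0)
Move 2: P2 pit4 -> P1=[4,2,0,4,4,4](0) P2=[4,3,5,2,0,4](1)
Move 3: P1 pit5 -> P1=[4,2,0,4,4,0](1) P2=[5,4,6,2,0,4](1)
Move 4: P1 pit0 -> P1=[0,3,1,5,5,0](1) P2=[5,4,6,2,0,4](1)
Move 5: P2 pit3 -> P1=[0,3,1,5,5,0](1) P2=[5,4,6,0,1,5](1)
Move 6: P2 pit2 -> P1=[1,4,1,5,5,0](1) P2=[5,4,0,1,2,6](2)
Move 7: P1 pit4 -> P1=[1,4,1,5,0,1](2) P2=[6,5,1,1,2,6](2)
Move 8: P2 pit2 -> P1=[1,4,1,5,0,1](2) P2=[6,5,0,2,2,6](2)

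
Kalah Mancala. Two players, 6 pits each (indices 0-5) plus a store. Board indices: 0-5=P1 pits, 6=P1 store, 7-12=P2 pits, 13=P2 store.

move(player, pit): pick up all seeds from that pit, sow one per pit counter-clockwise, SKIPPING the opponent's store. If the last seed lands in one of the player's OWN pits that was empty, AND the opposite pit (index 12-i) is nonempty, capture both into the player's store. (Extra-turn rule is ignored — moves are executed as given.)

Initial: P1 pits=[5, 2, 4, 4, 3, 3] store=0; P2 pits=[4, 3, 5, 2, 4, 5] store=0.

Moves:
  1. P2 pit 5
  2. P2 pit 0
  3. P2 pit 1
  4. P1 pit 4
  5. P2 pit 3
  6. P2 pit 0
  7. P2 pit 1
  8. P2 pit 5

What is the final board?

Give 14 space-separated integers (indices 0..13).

Move 1: P2 pit5 -> P1=[6,3,5,5,3,3](0) P2=[4,3,5,2,4,0](1)
Move 2: P2 pit0 -> P1=[6,3,5,5,3,3](0) P2=[0,4,6,3,5,0](1)
Move 3: P2 pit1 -> P1=[0,3,5,5,3,3](0) P2=[0,0,7,4,6,0](8)
Move 4: P1 pit4 -> P1=[0,3,5,5,0,4](1) P2=[1,0,7,4,6,0](8)
Move 5: P2 pit3 -> P1=[1,3,5,5,0,4](1) P2=[1,0,7,0,7,1](9)
Move 6: P2 pit0 -> P1=[1,3,5,5,0,4](1) P2=[0,1,7,0,7,1](9)
Move 7: P2 pit1 -> P1=[1,3,5,5,0,4](1) P2=[0,0,8,0,7,1](9)
Move 8: P2 pit5 -> P1=[1,3,5,5,0,4](1) P2=[0,0,8,0,7,0](10)

Answer: 1 3 5 5 0 4 1 0 0 8 0 7 0 10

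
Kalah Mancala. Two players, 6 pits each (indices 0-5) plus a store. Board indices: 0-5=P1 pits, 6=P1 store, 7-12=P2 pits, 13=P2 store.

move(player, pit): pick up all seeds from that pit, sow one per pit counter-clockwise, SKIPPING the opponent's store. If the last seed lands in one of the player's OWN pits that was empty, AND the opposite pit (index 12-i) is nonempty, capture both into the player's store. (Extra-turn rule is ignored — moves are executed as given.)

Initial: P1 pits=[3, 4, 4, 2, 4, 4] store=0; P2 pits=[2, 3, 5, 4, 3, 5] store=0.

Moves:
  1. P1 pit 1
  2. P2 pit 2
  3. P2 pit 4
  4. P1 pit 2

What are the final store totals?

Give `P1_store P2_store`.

Move 1: P1 pit1 -> P1=[3,0,5,3,5,5](0) P2=[2,3,5,4,3,5](0)
Move 2: P2 pit2 -> P1=[4,0,5,3,5,5](0) P2=[2,3,0,5,4,6](1)
Move 3: P2 pit4 -> P1=[5,1,5,3,5,5](0) P2=[2,3,0,5,0,7](2)
Move 4: P1 pit2 -> P1=[5,1,0,4,6,6](1) P2=[3,3,0,5,0,7](2)

Answer: 1 2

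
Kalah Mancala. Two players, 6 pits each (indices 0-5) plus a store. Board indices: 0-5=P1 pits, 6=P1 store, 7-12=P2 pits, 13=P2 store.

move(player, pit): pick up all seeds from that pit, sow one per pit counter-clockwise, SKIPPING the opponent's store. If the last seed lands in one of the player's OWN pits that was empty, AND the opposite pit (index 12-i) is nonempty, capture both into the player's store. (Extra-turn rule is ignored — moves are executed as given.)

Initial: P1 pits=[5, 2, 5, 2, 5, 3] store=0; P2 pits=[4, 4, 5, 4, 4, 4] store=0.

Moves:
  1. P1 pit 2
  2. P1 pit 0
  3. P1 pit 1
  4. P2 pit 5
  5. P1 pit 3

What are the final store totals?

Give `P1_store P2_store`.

Answer: 2 1

Derivation:
Move 1: P1 pit2 -> P1=[5,2,0,3,6,4](1) P2=[5,4,5,4,4,4](0)
Move 2: P1 pit0 -> P1=[0,3,1,4,7,5](1) P2=[5,4,5,4,4,4](0)
Move 3: P1 pit1 -> P1=[0,0,2,5,8,5](1) P2=[5,4,5,4,4,4](0)
Move 4: P2 pit5 -> P1=[1,1,3,5,8,5](1) P2=[5,4,5,4,4,0](1)
Move 5: P1 pit3 -> P1=[1,1,3,0,9,6](2) P2=[6,5,5,4,4,0](1)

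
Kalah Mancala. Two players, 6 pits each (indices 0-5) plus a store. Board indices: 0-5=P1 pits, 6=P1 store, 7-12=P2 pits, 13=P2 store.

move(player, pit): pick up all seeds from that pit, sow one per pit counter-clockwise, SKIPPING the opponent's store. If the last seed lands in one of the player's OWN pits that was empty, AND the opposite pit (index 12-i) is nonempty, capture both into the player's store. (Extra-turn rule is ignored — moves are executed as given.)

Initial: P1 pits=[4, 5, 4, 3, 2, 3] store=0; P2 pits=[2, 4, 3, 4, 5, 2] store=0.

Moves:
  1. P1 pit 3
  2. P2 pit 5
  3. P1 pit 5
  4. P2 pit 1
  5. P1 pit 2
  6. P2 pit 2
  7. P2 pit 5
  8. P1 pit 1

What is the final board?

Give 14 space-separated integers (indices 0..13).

Move 1: P1 pit3 -> P1=[4,5,4,0,3,4](1) P2=[2,4,3,4,5,2](0)
Move 2: P2 pit5 -> P1=[5,5,4,0,3,4](1) P2=[2,4,3,4,5,0](1)
Move 3: P1 pit5 -> P1=[5,5,4,0,3,0](2) P2=[3,5,4,4,5,0](1)
Move 4: P2 pit1 -> P1=[5,5,4,0,3,0](2) P2=[3,0,5,5,6,1](2)
Move 5: P1 pit2 -> P1=[5,5,0,1,4,1](3) P2=[3,0,5,5,6,1](2)
Move 6: P2 pit2 -> P1=[6,5,0,1,4,1](3) P2=[3,0,0,6,7,2](3)
Move 7: P2 pit5 -> P1=[7,5,0,1,4,1](3) P2=[3,0,0,6,7,0](4)
Move 8: P1 pit1 -> P1=[7,0,1,2,5,2](4) P2=[3,0,0,6,7,0](4)

Answer: 7 0 1 2 5 2 4 3 0 0 6 7 0 4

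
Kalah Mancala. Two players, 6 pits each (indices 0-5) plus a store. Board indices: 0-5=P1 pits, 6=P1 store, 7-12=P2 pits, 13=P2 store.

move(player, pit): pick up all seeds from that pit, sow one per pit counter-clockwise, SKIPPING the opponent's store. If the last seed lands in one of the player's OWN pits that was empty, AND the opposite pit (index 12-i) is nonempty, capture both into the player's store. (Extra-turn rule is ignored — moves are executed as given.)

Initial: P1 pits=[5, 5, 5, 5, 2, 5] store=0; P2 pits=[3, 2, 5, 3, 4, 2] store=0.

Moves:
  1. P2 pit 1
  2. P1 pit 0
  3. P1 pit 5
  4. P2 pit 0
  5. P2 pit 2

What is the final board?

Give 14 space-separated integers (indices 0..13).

Answer: 1 7 7 7 3 0 1 0 2 0 7 7 3 1

Derivation:
Move 1: P2 pit1 -> P1=[5,5,5,5,2,5](0) P2=[3,0,6,4,4,2](0)
Move 2: P1 pit0 -> P1=[0,6,6,6,3,6](0) P2=[3,0,6,4,4,2](0)
Move 3: P1 pit5 -> P1=[0,6,6,6,3,0](1) P2=[4,1,7,5,5,2](0)
Move 4: P2 pit0 -> P1=[0,6,6,6,3,0](1) P2=[0,2,8,6,6,2](0)
Move 5: P2 pit2 -> P1=[1,7,7,7,3,0](1) P2=[0,2,0,7,7,3](1)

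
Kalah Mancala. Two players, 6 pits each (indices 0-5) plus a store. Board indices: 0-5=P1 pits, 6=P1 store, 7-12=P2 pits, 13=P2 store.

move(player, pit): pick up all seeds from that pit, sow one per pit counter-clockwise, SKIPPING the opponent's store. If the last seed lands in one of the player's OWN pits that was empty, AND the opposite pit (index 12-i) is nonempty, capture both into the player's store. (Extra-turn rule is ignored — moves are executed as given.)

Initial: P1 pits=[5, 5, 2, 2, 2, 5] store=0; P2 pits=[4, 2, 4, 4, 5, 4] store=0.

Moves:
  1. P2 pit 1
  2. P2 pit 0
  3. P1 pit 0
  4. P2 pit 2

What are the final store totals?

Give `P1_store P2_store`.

Move 1: P2 pit1 -> P1=[5,5,2,2,2,5](0) P2=[4,0,5,5,5,4](0)
Move 2: P2 pit0 -> P1=[5,5,2,2,2,5](0) P2=[0,1,6,6,6,4](0)
Move 3: P1 pit0 -> P1=[0,6,3,3,3,6](0) P2=[0,1,6,6,6,4](0)
Move 4: P2 pit2 -> P1=[1,7,3,3,3,6](0) P2=[0,1,0,7,7,5](1)

Answer: 0 1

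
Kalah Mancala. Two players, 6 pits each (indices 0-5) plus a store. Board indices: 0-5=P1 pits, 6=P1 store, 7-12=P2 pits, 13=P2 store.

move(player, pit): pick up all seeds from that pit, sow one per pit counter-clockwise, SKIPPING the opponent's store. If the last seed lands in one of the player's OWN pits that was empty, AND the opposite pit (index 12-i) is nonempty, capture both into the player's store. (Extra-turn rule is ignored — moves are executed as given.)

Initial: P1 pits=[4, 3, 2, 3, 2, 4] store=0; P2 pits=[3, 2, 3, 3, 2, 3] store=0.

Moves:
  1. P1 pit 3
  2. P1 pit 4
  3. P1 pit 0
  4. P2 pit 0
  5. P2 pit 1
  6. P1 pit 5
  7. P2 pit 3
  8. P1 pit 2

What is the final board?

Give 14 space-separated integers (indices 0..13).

Answer: 1 5 0 2 1 0 8 0 1 6 0 5 4 1

Derivation:
Move 1: P1 pit3 -> P1=[4,3,2,0,3,5](1) P2=[3,2,3,3,2,3](0)
Move 2: P1 pit4 -> P1=[4,3,2,0,0,6](2) P2=[4,2,3,3,2,3](0)
Move 3: P1 pit0 -> P1=[0,4,3,1,0,6](5) P2=[4,0,3,3,2,3](0)
Move 4: P2 pit0 -> P1=[0,4,3,1,0,6](5) P2=[0,1,4,4,3,3](0)
Move 5: P2 pit1 -> P1=[0,4,3,1,0,6](5) P2=[0,0,5,4,3,3](0)
Move 6: P1 pit5 -> P1=[0,4,3,1,0,0](6) P2=[1,1,6,5,4,3](0)
Move 7: P2 pit3 -> P1=[1,5,3,1,0,0](6) P2=[1,1,6,0,5,4](1)
Move 8: P1 pit2 -> P1=[1,5,0,2,1,0](8) P2=[0,1,6,0,5,4](1)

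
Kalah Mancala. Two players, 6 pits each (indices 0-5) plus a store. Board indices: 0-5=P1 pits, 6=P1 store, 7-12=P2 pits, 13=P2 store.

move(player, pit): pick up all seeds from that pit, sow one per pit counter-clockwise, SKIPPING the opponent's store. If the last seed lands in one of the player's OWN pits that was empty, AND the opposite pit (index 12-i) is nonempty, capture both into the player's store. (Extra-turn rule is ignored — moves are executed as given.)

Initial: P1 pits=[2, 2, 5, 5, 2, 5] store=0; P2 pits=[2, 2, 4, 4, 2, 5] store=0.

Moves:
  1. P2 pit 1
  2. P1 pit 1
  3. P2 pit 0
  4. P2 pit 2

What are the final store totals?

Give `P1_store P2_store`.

Move 1: P2 pit1 -> P1=[2,2,5,5,2,5](0) P2=[2,0,5,5,2,5](0)
Move 2: P1 pit1 -> P1=[2,0,6,6,2,5](0) P2=[2,0,5,5,2,5](0)
Move 3: P2 pit0 -> P1=[2,0,6,6,2,5](0) P2=[0,1,6,5,2,5](0)
Move 4: P2 pit2 -> P1=[3,1,6,6,2,5](0) P2=[0,1,0,6,3,6](1)

Answer: 0 1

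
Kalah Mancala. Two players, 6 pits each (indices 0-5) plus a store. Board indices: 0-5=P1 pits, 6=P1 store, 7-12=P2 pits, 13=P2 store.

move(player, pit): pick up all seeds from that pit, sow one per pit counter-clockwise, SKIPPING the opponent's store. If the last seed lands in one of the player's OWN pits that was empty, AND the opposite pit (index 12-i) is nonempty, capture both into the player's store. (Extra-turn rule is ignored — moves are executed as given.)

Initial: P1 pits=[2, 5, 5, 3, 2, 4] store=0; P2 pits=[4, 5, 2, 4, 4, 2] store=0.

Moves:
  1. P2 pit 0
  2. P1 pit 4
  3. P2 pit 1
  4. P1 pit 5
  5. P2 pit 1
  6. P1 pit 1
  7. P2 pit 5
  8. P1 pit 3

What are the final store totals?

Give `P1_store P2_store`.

Move 1: P2 pit0 -> P1=[2,5,5,3,2,4](0) P2=[0,6,3,5,5,2](0)
Move 2: P1 pit4 -> P1=[2,5,5,3,0,5](1) P2=[0,6,3,5,5,2](0)
Move 3: P2 pit1 -> P1=[3,5,5,3,0,5](1) P2=[0,0,4,6,6,3](1)
Move 4: P1 pit5 -> P1=[3,5,5,3,0,0](2) P2=[1,1,5,7,6,3](1)
Move 5: P2 pit1 -> P1=[3,5,5,3,0,0](2) P2=[1,0,6,7,6,3](1)
Move 6: P1 pit1 -> P1=[3,0,6,4,1,1](3) P2=[1,0,6,7,6,3](1)
Move 7: P2 pit5 -> P1=[4,1,6,4,1,1](3) P2=[1,0,6,7,6,0](2)
Move 8: P1 pit3 -> P1=[4,1,6,0,2,2](4) P2=[2,0,6,7,6,0](2)

Answer: 4 2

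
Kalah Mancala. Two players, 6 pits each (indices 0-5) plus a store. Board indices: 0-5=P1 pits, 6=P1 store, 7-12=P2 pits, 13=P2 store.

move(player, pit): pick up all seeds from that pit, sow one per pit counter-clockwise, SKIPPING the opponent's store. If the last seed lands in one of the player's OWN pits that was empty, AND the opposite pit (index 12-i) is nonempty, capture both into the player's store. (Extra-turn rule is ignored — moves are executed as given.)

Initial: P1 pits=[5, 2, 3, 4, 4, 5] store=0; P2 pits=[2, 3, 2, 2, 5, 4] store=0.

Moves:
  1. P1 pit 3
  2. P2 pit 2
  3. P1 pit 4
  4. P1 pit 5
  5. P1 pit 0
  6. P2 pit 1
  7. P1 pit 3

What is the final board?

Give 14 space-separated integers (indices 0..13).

Answer: 0 3 4 0 2 0 9 0 0 3 5 8 6 1

Derivation:
Move 1: P1 pit3 -> P1=[5,2,3,0,5,6](1) P2=[3,3,2,2,5,4](0)
Move 2: P2 pit2 -> P1=[5,2,3,0,5,6](1) P2=[3,3,0,3,6,4](0)
Move 3: P1 pit4 -> P1=[5,2,3,0,0,7](2) P2=[4,4,1,3,6,4](0)
Move 4: P1 pit5 -> P1=[5,2,3,0,0,0](3) P2=[5,5,2,4,7,5](0)
Move 5: P1 pit0 -> P1=[0,3,4,1,1,0](9) P2=[0,5,2,4,7,5](0)
Move 6: P2 pit1 -> P1=[0,3,4,1,1,0](9) P2=[0,0,3,5,8,6](1)
Move 7: P1 pit3 -> P1=[0,3,4,0,2,0](9) P2=[0,0,3,5,8,6](1)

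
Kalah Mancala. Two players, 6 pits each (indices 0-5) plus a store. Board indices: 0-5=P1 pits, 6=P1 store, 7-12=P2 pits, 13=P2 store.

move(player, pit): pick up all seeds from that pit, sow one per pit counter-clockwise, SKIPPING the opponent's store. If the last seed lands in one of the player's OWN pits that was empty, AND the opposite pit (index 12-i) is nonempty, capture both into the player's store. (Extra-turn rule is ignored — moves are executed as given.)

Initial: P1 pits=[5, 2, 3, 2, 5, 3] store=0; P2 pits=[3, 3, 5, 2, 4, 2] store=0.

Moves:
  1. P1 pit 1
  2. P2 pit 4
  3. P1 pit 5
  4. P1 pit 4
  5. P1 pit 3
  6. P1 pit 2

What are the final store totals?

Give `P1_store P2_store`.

Move 1: P1 pit1 -> P1=[5,0,4,3,5,3](0) P2=[3,3,5,2,4,2](0)
Move 2: P2 pit4 -> P1=[6,1,4,3,5,3](0) P2=[3,3,5,2,0,3](1)
Move 3: P1 pit5 -> P1=[6,1,4,3,5,0](1) P2=[4,4,5,2,0,3](1)
Move 4: P1 pit4 -> P1=[6,1,4,3,0,1](2) P2=[5,5,6,2,0,3](1)
Move 5: P1 pit3 -> P1=[6,1,4,0,1,2](3) P2=[5,5,6,2,0,3](1)
Move 6: P1 pit2 -> P1=[6,1,0,1,2,3](4) P2=[5,5,6,2,0,3](1)

Answer: 4 1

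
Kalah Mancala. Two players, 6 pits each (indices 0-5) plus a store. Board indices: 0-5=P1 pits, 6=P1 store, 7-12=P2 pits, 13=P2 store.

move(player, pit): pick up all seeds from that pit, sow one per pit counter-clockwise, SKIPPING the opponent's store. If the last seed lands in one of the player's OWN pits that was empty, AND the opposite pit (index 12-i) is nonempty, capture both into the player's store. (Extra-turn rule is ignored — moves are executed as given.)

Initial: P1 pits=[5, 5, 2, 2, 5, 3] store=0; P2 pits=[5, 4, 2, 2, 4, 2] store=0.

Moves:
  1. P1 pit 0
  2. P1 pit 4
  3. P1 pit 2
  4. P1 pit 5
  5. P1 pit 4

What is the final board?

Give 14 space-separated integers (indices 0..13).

Answer: 0 6 0 4 0 0 10 0 6 4 4 5 2 0

Derivation:
Move 1: P1 pit0 -> P1=[0,6,3,3,6,4](0) P2=[5,4,2,2,4,2](0)
Move 2: P1 pit4 -> P1=[0,6,3,3,0,5](1) P2=[6,5,3,3,4,2](0)
Move 3: P1 pit2 -> P1=[0,6,0,4,1,6](1) P2=[6,5,3,3,4,2](0)
Move 4: P1 pit5 -> P1=[0,6,0,4,1,0](2) P2=[7,6,4,4,5,2](0)
Move 5: P1 pit4 -> P1=[0,6,0,4,0,0](10) P2=[0,6,4,4,5,2](0)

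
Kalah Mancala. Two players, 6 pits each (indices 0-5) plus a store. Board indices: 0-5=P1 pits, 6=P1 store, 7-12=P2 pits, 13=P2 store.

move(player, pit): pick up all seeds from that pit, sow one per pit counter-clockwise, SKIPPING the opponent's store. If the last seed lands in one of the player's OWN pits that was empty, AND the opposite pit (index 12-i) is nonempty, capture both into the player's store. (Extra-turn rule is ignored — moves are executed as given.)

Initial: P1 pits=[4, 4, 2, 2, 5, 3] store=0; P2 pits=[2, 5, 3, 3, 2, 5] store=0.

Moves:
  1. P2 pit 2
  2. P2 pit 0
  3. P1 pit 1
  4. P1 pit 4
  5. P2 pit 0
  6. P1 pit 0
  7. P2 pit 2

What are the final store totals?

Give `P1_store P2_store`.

Move 1: P2 pit2 -> P1=[4,4,2,2,5,3](0) P2=[2,5,0,4,3,6](0)
Move 2: P2 pit0 -> P1=[4,4,2,0,5,3](0) P2=[0,6,0,4,3,6](3)
Move 3: P1 pit1 -> P1=[4,0,3,1,6,4](0) P2=[0,6,0,4,3,6](3)
Move 4: P1 pit4 -> P1=[4,0,3,1,0,5](1) P2=[1,7,1,5,3,6](3)
Move 5: P2 pit0 -> P1=[4,0,3,1,0,5](1) P2=[0,8,1,5,3,6](3)
Move 6: P1 pit0 -> P1=[0,1,4,2,0,5](10) P2=[0,0,1,5,3,6](3)
Move 7: P2 pit2 -> P1=[0,1,4,2,0,5](10) P2=[0,0,0,6,3,6](3)

Answer: 10 3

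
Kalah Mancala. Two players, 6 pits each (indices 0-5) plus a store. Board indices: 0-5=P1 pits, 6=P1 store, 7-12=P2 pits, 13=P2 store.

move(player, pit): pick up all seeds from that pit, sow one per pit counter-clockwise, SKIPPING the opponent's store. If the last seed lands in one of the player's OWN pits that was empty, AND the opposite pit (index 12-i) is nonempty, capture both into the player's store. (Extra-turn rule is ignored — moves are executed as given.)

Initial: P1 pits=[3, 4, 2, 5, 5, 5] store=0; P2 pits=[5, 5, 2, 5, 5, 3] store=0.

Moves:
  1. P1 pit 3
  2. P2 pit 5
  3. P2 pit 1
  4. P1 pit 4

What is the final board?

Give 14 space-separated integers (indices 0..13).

Move 1: P1 pit3 -> P1=[3,4,2,0,6,6](1) P2=[6,6,2,5,5,3](0)
Move 2: P2 pit5 -> P1=[4,5,2,0,6,6](1) P2=[6,6,2,5,5,0](1)
Move 3: P2 pit1 -> P1=[5,5,2,0,6,6](1) P2=[6,0,3,6,6,1](2)
Move 4: P1 pit4 -> P1=[5,5,2,0,0,7](2) P2=[7,1,4,7,6,1](2)

Answer: 5 5 2 0 0 7 2 7 1 4 7 6 1 2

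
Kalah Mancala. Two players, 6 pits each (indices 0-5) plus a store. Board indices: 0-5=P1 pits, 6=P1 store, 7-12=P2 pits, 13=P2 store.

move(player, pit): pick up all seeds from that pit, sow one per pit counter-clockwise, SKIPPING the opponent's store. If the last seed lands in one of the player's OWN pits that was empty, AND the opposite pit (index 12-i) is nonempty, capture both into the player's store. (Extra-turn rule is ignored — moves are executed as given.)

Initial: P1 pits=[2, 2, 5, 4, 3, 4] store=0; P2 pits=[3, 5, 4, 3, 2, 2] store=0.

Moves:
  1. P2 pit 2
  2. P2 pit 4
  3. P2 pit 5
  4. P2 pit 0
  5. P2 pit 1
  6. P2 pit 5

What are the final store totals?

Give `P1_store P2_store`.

Move 1: P2 pit2 -> P1=[2,2,5,4,3,4](0) P2=[3,5,0,4,3,3](1)
Move 2: P2 pit4 -> P1=[3,2,5,4,3,4](0) P2=[3,5,0,4,0,4](2)
Move 3: P2 pit5 -> P1=[4,3,6,4,3,4](0) P2=[3,5,0,4,0,0](3)
Move 4: P2 pit0 -> P1=[4,3,6,4,3,4](0) P2=[0,6,1,5,0,0](3)
Move 5: P2 pit1 -> P1=[5,3,6,4,3,4](0) P2=[0,0,2,6,1,1](4)
Move 6: P2 pit5 -> P1=[5,3,6,4,3,4](0) P2=[0,0,2,6,1,0](5)

Answer: 0 5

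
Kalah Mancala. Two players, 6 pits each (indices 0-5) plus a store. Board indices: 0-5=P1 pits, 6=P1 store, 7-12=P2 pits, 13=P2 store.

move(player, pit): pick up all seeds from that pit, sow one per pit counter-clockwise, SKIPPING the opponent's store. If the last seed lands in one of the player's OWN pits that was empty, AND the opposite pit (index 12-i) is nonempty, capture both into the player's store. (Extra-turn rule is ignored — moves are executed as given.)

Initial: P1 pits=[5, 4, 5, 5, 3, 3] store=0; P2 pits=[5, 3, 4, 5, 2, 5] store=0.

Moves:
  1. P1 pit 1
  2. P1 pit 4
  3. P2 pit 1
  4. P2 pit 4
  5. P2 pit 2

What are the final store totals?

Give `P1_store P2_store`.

Answer: 1 2

Derivation:
Move 1: P1 pit1 -> P1=[5,0,6,6,4,4](0) P2=[5,3,4,5,2,5](0)
Move 2: P1 pit4 -> P1=[5,0,6,6,0,5](1) P2=[6,4,4,5,2,5](0)
Move 3: P2 pit1 -> P1=[5,0,6,6,0,5](1) P2=[6,0,5,6,3,6](0)
Move 4: P2 pit4 -> P1=[6,0,6,6,0,5](1) P2=[6,0,5,6,0,7](1)
Move 5: P2 pit2 -> P1=[7,0,6,6,0,5](1) P2=[6,0,0,7,1,8](2)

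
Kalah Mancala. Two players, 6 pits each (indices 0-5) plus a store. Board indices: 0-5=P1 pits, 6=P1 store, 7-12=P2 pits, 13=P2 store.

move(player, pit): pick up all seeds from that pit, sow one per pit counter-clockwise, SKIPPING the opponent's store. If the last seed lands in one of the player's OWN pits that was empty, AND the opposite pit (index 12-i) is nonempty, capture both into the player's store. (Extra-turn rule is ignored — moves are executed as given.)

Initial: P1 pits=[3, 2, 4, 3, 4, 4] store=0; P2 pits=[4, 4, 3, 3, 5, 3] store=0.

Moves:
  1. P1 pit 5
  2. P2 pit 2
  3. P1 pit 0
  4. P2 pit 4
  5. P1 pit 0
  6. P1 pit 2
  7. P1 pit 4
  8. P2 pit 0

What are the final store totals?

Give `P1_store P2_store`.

Move 1: P1 pit5 -> P1=[3,2,4,3,4,0](1) P2=[5,5,4,3,5,3](0)
Move 2: P2 pit2 -> P1=[3,2,4,3,4,0](1) P2=[5,5,0,4,6,4](1)
Move 3: P1 pit0 -> P1=[0,3,5,4,4,0](1) P2=[5,5,0,4,6,4](1)
Move 4: P2 pit4 -> P1=[1,4,6,5,4,0](1) P2=[5,5,0,4,0,5](2)
Move 5: P1 pit0 -> P1=[0,5,6,5,4,0](1) P2=[5,5,0,4,0,5](2)
Move 6: P1 pit2 -> P1=[0,5,0,6,5,1](2) P2=[6,6,0,4,0,5](2)
Move 7: P1 pit4 -> P1=[0,5,0,6,0,2](3) P2=[7,7,1,4,0,5](2)
Move 8: P2 pit0 -> P1=[1,5,0,6,0,2](3) P2=[0,8,2,5,1,6](3)

Answer: 3 3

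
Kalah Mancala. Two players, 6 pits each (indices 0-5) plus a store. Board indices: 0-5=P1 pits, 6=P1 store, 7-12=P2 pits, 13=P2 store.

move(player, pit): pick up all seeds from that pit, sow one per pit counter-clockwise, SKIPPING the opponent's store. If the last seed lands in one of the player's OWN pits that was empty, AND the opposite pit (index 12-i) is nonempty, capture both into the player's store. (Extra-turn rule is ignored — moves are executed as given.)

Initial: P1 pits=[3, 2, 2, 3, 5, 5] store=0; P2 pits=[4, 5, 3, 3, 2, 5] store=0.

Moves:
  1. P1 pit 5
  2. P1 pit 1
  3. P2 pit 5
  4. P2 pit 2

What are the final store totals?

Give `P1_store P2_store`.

Answer: 1 2

Derivation:
Move 1: P1 pit5 -> P1=[3,2,2,3,5,0](1) P2=[5,6,4,4,2,5](0)
Move 2: P1 pit1 -> P1=[3,0,3,4,5,0](1) P2=[5,6,4,4,2,5](0)
Move 3: P2 pit5 -> P1=[4,1,4,5,5,0](1) P2=[5,6,4,4,2,0](1)
Move 4: P2 pit2 -> P1=[4,1,4,5,5,0](1) P2=[5,6,0,5,3,1](2)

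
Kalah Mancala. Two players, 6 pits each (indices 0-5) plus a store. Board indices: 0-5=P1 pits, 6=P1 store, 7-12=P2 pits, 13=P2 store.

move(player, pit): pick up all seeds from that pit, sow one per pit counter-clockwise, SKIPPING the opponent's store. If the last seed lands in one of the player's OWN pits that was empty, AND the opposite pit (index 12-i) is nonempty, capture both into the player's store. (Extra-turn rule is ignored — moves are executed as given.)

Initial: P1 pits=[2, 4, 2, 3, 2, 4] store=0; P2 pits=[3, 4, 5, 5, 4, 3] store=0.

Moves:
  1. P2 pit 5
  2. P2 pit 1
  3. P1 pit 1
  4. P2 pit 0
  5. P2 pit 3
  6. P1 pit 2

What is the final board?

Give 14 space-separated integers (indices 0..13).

Answer: 1 1 0 6 4 6 2 0 1 7 0 6 1 6

Derivation:
Move 1: P2 pit5 -> P1=[3,5,2,3,2,4](0) P2=[3,4,5,5,4,0](1)
Move 2: P2 pit1 -> P1=[0,5,2,3,2,4](0) P2=[3,0,6,6,5,0](5)
Move 3: P1 pit1 -> P1=[0,0,3,4,3,5](1) P2=[3,0,6,6,5,0](5)
Move 4: P2 pit0 -> P1=[0,0,3,4,3,5](1) P2=[0,1,7,7,5,0](5)
Move 5: P2 pit3 -> P1=[1,1,4,5,3,5](1) P2=[0,1,7,0,6,1](6)
Move 6: P1 pit2 -> P1=[1,1,0,6,4,6](2) P2=[0,1,7,0,6,1](6)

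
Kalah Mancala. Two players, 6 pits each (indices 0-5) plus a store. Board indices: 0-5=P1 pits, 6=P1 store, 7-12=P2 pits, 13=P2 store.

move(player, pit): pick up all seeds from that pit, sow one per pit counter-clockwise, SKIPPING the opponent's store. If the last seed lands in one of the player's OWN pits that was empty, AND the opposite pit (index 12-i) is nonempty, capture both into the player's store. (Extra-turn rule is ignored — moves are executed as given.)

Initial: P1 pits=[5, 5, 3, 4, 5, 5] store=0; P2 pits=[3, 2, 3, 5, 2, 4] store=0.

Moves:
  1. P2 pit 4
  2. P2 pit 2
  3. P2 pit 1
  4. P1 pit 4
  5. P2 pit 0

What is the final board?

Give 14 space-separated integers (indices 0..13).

Move 1: P2 pit4 -> P1=[5,5,3,4,5,5](0) P2=[3,2,3,5,0,5](1)
Move 2: P2 pit2 -> P1=[5,5,3,4,5,5](0) P2=[3,2,0,6,1,6](1)
Move 3: P2 pit1 -> P1=[5,5,3,4,5,5](0) P2=[3,0,1,7,1,6](1)
Move 4: P1 pit4 -> P1=[5,5,3,4,0,6](1) P2=[4,1,2,7,1,6](1)
Move 5: P2 pit0 -> P1=[5,5,3,4,0,6](1) P2=[0,2,3,8,2,6](1)

Answer: 5 5 3 4 0 6 1 0 2 3 8 2 6 1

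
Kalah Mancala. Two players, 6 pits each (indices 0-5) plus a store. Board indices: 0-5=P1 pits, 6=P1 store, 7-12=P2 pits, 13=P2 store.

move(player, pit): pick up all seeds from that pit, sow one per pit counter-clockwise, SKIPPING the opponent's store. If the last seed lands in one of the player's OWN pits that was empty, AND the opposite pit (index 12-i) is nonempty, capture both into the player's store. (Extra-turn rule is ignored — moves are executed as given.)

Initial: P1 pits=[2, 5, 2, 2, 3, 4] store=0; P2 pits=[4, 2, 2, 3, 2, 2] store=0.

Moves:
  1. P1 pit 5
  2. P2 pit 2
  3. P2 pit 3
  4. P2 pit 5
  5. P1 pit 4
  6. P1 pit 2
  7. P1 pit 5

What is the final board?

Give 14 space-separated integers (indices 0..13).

Answer: 4 6 0 3 1 0 3 7 3 0 0 4 0 2

Derivation:
Move 1: P1 pit5 -> P1=[2,5,2,2,3,0](1) P2=[5,3,3,3,2,2](0)
Move 2: P2 pit2 -> P1=[2,5,2,2,3,0](1) P2=[5,3,0,4,3,3](0)
Move 3: P2 pit3 -> P1=[3,5,2,2,3,0](1) P2=[5,3,0,0,4,4](1)
Move 4: P2 pit5 -> P1=[4,6,3,2,3,0](1) P2=[5,3,0,0,4,0](2)
Move 5: P1 pit4 -> P1=[4,6,3,2,0,1](2) P2=[6,3,0,0,4,0](2)
Move 6: P1 pit2 -> P1=[4,6,0,3,1,2](2) P2=[6,3,0,0,4,0](2)
Move 7: P1 pit5 -> P1=[4,6,0,3,1,0](3) P2=[7,3,0,0,4,0](2)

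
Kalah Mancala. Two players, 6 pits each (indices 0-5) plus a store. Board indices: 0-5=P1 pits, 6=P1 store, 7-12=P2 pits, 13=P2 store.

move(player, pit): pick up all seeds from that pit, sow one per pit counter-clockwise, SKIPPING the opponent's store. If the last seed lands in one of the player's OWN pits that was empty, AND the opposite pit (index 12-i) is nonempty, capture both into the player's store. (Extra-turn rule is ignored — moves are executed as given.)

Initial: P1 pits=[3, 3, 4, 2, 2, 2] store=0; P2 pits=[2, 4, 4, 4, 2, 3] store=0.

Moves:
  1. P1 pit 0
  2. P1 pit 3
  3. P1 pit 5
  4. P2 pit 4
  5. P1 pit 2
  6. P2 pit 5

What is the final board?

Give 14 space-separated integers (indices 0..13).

Move 1: P1 pit0 -> P1=[0,4,5,3,2,2](0) P2=[2,4,4,4,2,3](0)
Move 2: P1 pit3 -> P1=[0,4,5,0,3,3](1) P2=[2,4,4,4,2,3](0)
Move 3: P1 pit5 -> P1=[0,4,5,0,3,0](2) P2=[3,5,4,4,2,3](0)
Move 4: P2 pit4 -> P1=[0,4,5,0,3,0](2) P2=[3,5,4,4,0,4](1)
Move 5: P1 pit2 -> P1=[0,4,0,1,4,1](3) P2=[4,5,4,4,0,4](1)
Move 6: P2 pit5 -> P1=[1,5,1,1,4,1](3) P2=[4,5,4,4,0,0](2)

Answer: 1 5 1 1 4 1 3 4 5 4 4 0 0 2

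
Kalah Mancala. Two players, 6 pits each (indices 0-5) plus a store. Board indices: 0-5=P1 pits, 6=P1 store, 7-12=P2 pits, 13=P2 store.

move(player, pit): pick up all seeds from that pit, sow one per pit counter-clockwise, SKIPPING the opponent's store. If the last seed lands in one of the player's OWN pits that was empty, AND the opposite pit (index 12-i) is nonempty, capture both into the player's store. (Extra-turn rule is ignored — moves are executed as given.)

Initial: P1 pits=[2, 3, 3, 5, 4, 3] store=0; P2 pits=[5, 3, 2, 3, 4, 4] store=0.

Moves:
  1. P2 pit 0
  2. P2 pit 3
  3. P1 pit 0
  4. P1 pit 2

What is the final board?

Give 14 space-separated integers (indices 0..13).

Answer: 0 4 0 7 5 4 1 0 4 3 0 6 6 1

Derivation:
Move 1: P2 pit0 -> P1=[2,3,3,5,4,3](0) P2=[0,4,3,4,5,5](0)
Move 2: P2 pit3 -> P1=[3,3,3,5,4,3](0) P2=[0,4,3,0,6,6](1)
Move 3: P1 pit0 -> P1=[0,4,4,6,4,3](0) P2=[0,4,3,0,6,6](1)
Move 4: P1 pit2 -> P1=[0,4,0,7,5,4](1) P2=[0,4,3,0,6,6](1)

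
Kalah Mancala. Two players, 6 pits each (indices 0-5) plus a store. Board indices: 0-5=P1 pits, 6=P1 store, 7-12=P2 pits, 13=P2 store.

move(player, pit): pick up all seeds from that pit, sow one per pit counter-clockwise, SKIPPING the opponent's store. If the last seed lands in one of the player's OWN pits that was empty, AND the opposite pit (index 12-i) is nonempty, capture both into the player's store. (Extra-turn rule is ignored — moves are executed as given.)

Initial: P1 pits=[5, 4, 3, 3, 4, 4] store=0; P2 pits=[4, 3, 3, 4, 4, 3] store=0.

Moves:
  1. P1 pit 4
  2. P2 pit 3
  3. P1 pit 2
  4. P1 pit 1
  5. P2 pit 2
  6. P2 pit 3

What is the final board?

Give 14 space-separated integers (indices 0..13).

Move 1: P1 pit4 -> P1=[5,4,3,3,0,5](1) P2=[5,4,3,4,4,3](0)
Move 2: P2 pit3 -> P1=[6,4,3,3,0,5](1) P2=[5,4,3,0,5,4](1)
Move 3: P1 pit2 -> P1=[6,4,0,4,1,6](1) P2=[5,4,3,0,5,4](1)
Move 4: P1 pit1 -> P1=[6,0,1,5,2,7](1) P2=[5,4,3,0,5,4](1)
Move 5: P2 pit2 -> P1=[6,0,1,5,2,7](1) P2=[5,4,0,1,6,5](1)
Move 6: P2 pit3 -> P1=[6,0,1,5,2,7](1) P2=[5,4,0,0,7,5](1)

Answer: 6 0 1 5 2 7 1 5 4 0 0 7 5 1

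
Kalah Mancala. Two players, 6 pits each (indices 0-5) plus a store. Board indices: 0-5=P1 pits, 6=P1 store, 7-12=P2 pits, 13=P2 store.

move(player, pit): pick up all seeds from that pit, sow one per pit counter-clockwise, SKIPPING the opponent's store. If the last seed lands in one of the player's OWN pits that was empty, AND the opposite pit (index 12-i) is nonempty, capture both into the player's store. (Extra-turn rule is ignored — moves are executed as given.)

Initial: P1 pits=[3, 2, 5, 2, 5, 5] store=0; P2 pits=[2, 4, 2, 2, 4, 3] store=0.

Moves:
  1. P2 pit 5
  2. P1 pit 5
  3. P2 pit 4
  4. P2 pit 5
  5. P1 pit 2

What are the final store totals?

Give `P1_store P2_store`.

Answer: 2 3

Derivation:
Move 1: P2 pit5 -> P1=[4,3,5,2,5,5](0) P2=[2,4,2,2,4,0](1)
Move 2: P1 pit5 -> P1=[4,3,5,2,5,0](1) P2=[3,5,3,3,4,0](1)
Move 3: P2 pit4 -> P1=[5,4,5,2,5,0](1) P2=[3,5,3,3,0,1](2)
Move 4: P2 pit5 -> P1=[5,4,5,2,5,0](1) P2=[3,5,3,3,0,0](3)
Move 5: P1 pit2 -> P1=[5,4,0,3,6,1](2) P2=[4,5,3,3,0,0](3)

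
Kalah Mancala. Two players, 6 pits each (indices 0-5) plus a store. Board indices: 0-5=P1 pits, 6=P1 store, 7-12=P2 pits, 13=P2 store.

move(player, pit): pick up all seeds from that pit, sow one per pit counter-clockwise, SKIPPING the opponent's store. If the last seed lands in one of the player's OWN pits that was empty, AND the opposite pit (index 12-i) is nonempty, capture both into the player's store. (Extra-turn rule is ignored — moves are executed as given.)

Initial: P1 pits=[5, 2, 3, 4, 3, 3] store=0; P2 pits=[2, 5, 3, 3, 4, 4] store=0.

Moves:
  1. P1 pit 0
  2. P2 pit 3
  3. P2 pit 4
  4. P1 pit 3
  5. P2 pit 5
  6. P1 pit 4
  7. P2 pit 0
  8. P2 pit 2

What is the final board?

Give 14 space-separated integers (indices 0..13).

Move 1: P1 pit0 -> P1=[0,3,4,5,4,4](0) P2=[2,5,3,3,4,4](0)
Move 2: P2 pit3 -> P1=[0,3,4,5,4,4](0) P2=[2,5,3,0,5,5](1)
Move 3: P2 pit4 -> P1=[1,4,5,5,4,4](0) P2=[2,5,3,0,0,6](2)
Move 4: P1 pit3 -> P1=[1,4,5,0,5,5](1) P2=[3,6,3,0,0,6](2)
Move 5: P2 pit5 -> P1=[2,5,6,1,6,5](1) P2=[3,6,3,0,0,0](3)
Move 6: P1 pit4 -> P1=[2,5,6,1,0,6](2) P2=[4,7,4,1,0,0](3)
Move 7: P2 pit0 -> P1=[2,0,6,1,0,6](2) P2=[0,8,5,2,0,0](9)
Move 8: P2 pit2 -> P1=[3,0,6,1,0,6](2) P2=[0,8,0,3,1,1](10)

Answer: 3 0 6 1 0 6 2 0 8 0 3 1 1 10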